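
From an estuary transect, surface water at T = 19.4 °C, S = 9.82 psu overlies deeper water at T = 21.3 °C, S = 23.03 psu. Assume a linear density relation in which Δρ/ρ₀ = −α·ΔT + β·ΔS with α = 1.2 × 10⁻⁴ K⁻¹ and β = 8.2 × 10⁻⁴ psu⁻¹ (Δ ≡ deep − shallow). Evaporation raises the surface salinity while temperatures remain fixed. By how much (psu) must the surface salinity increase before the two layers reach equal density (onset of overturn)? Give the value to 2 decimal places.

Neutral buoyancy requires −α(T_deep − T_surf) + β(S_deep − S_surf′) = 0.
S_surf′ = S_deep − (α/β)·ΔT = 23.03 − (1.2 × 10⁻⁴/8.2 × 10⁻⁴)·(+1.9) = 22.7520 psu.
Increase required: 22.7520 − 9.82 = 12.9320 psu.

12.93 psu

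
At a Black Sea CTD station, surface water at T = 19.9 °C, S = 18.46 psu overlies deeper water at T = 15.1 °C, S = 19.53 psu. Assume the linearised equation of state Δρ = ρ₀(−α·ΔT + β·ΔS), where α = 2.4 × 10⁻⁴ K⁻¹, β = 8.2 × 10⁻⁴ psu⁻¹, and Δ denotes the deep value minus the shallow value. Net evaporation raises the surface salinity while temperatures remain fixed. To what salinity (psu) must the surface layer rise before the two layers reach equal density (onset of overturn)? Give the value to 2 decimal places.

Neutral buoyancy requires −α(T_deep − T_surf) + β(S_deep − S_surf′) = 0.
S_surf′ = S_deep − (α/β)·ΔT = 19.53 − (2.4 × 10⁻⁴/8.2 × 10⁻⁴)·(-4.8) = 20.9349 psu.
Increase required: 20.9349 − 18.46 = 2.4749 psu.

20.93 psu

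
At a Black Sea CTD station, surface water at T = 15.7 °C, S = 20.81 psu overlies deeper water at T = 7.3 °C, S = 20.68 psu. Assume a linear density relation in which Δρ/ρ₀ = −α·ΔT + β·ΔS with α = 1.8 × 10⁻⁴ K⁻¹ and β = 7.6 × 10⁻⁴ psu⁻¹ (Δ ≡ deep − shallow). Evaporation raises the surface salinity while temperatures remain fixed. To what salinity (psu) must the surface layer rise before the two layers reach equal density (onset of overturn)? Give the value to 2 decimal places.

Neutral buoyancy requires −α(T_deep − T_surf) + β(S_deep − S_surf′) = 0.
S_surf′ = S_deep − (α/β)·ΔT = 20.68 − (1.8 × 10⁻⁴/7.6 × 10⁻⁴)·(-8.4) = 22.6695 psu.
Increase required: 22.6695 − 20.81 = 1.8595 psu.

22.67 psu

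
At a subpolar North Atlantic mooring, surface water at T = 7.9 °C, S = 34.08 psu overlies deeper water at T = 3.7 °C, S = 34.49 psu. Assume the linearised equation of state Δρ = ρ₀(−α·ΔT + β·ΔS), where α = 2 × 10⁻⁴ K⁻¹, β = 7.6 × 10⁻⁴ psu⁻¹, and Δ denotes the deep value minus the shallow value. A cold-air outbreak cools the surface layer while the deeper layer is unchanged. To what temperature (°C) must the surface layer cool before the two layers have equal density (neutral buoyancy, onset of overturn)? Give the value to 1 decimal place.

2.1 °C

Neutral buoyancy requires Δρ = 0, i.e. −α(T_deep − T_surf′) + β(S_deep − S_surf) = 0.
T_surf′ = T_deep − (β/α)·ΔS = 3.7 − (7.6 × 10⁻⁴/2 × 10⁻⁴)·(+0.41) = 2.142 °C.
Cooling required: 7.9 − (2.142) = 5.758 °C.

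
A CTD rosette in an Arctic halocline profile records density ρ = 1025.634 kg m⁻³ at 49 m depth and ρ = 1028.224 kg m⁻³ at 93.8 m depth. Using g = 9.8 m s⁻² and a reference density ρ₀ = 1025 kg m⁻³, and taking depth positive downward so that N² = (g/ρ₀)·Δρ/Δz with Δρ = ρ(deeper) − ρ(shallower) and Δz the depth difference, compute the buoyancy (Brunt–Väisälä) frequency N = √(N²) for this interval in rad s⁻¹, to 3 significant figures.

Δρ = 1028.224 − 1025.634 = 2.590 kg m⁻³ over Δz = 93.8 − 49 = 44.8 m.
N² = (9.8/1025) × (2.590/44.8) = 5.5274 × 10⁻⁴ s⁻².
N = √(5.5274 × 10⁻⁴) = 0.023510 rad s⁻¹ ≈ 0.0235 rad s⁻¹.

0.0235 rad s⁻¹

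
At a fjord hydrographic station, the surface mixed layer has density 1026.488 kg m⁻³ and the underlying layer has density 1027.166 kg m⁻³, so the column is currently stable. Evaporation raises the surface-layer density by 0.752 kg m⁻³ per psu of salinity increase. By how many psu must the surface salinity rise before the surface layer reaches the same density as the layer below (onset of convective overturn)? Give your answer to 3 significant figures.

Density deficit of the surface layer: 1027.166 − 1026.488 = 0.678 kg m⁻³.
Required change = 0.678 / 0.752 = 0.902 psu.

0.902 psu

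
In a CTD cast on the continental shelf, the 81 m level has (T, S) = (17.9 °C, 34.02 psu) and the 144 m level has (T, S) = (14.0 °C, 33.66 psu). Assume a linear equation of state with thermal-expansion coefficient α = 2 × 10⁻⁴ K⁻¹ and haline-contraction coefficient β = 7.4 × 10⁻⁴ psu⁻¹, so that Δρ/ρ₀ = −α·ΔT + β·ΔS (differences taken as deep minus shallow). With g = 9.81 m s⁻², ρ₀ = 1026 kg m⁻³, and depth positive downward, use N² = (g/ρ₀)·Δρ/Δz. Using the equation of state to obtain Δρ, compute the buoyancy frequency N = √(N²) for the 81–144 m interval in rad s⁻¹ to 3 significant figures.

ΔT = -3.9 K, ΔS = -0.36 psu (deep − shallow).
Δρ/ρ₀ = −αΔT + βΔS = 7.80 × 10⁻⁴ − 2.664 × 10⁻⁴ = 5.136 × 10⁻⁴, so Δρ ≈ 0.5270 kg m⁻³.
N² = (g/ρ₀)·Δρ/Δz = g·(Δρ/ρ₀)/Δz = 9.81 × 5.136 × 10⁻⁴ / 63 = 7.9975 × 10⁻⁵ s⁻².
N = √(7.9975 × 10⁻⁵) = 8.9429 × 10⁻³ rad s⁻¹ ≈ 8.94 × 10⁻³ rad s⁻¹.

8.94 × 10⁻³ rad s⁻¹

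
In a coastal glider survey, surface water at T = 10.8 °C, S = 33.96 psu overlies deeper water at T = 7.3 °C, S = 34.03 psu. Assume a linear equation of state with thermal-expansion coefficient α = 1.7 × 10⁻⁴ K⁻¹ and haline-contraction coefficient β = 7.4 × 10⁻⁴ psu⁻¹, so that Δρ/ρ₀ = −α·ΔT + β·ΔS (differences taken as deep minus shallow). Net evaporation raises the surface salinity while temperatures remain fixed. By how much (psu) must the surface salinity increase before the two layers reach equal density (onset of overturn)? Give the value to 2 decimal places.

Neutral buoyancy requires −α(T_deep − T_surf) + β(S_deep − S_surf′) = 0.
S_surf′ = S_deep − (α/β)·ΔT = 34.03 − (1.7 × 10⁻⁴/7.4 × 10⁻⁴)·(-3.5) = 34.8341 psu.
Increase required: 34.8341 − 33.96 = 0.8741 psu.

0.87 psu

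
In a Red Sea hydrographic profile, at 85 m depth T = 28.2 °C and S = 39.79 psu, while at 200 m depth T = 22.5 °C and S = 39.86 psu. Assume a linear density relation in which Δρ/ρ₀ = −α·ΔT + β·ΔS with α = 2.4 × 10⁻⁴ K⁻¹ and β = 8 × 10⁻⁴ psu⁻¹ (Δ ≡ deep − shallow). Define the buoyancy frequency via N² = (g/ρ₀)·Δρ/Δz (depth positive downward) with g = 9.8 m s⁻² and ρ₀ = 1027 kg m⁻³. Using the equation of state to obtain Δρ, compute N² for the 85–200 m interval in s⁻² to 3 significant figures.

1.21 × 10⁻⁴ s⁻²

ΔT = -5.7 K, ΔS = +0.07 psu (deep − shallow).
Δρ/ρ₀ = −αΔT + βΔS = 1.368 × 10⁻³ + 5.60 × 10⁻⁵ = 1.424 × 10⁻³, so Δρ ≈ 1.462 kg m⁻³.
N² = (g/ρ₀)·Δρ/Δz = g·(Δρ/ρ₀)/Δz = 9.8 × 1.424 × 10⁻³ / 115 = 1.2135 × 10⁻⁴ s⁻² ≈ 1.21 × 10⁻⁴ s⁻².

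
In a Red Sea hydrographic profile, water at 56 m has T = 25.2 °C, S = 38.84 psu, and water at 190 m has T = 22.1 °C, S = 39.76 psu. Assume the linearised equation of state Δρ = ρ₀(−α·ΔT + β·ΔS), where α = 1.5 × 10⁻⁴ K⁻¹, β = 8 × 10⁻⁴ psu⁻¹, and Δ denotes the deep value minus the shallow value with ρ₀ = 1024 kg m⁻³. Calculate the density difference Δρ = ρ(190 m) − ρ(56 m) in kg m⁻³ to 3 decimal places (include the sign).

ΔT = -3.1 K, ΔS = +0.92 psu (deep − shallow).
Δρ/ρ₀ = −(1.5 × 10⁻⁴)(-3.1) + (8 × 10⁻⁴)(+0.92) = 1.201 × 10⁻³.
Δρ = 1024 × (1.201 × 10⁻³) = +1.230 kg m⁻³.
Positive Δρ: denser below, stable.

+1.230 kg m⁻³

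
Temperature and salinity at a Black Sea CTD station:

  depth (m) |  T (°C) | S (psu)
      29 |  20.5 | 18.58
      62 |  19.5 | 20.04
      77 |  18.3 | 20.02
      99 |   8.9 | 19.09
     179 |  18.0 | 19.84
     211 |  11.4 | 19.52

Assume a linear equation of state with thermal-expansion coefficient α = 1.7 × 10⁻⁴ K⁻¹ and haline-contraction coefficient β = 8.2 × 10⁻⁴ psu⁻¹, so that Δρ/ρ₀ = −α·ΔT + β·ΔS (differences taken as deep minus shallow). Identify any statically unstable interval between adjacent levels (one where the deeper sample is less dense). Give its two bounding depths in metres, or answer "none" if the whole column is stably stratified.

Evaluate Δρ/ρ₀ = −αΔT + βΔS across each adjacent pair:
  29–62 m: −αΔT+βΔS = −(1.7 × 10⁻⁴)(-1.0)+(8.2 × 10⁻⁴)(+1.46) = 1.4 × 10⁻³ → stable
  62–77 m: −αΔT+βΔS = −(1.7 × 10⁻⁴)(-1.2)+(8.2 × 10⁻⁴)(-0.02) = 1.9 × 10⁻⁴ → stable
  77–99 m: −αΔT+βΔS = −(1.7 × 10⁻⁴)(-9.4)+(8.2 × 10⁻⁴)(-0.93) = 8.4 × 10⁻⁴ → stable
  99–179 m: −αΔT+βΔS = −(1.7 × 10⁻⁴)(+9.1)+(8.2 × 10⁻⁴)(+0.75) = -9.3 × 10⁻⁴ → UNSTABLE
  179–211 m: −αΔT+βΔS = −(1.7 × 10⁻⁴)(-6.6)+(8.2 × 10⁻⁴)(-0.32) = 8.6 × 10⁻⁴ → stable
The 99–179 m interval has Δρ < 0: lighter water underlies denser water.

99–179 m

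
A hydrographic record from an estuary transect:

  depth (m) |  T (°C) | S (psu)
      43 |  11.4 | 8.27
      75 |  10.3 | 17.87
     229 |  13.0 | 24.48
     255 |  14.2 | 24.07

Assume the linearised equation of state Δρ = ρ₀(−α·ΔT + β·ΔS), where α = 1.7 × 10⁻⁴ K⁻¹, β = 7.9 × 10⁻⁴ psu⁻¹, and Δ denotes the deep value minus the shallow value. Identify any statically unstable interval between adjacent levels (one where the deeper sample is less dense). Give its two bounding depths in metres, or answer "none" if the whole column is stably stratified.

Evaluate Δρ/ρ₀ = −αΔT + βΔS across each adjacent pair:
  43–75 m: −αΔT+βΔS = −(1.7 × 10⁻⁴)(-1.1)+(7.9 × 10⁻⁴)(+9.60) = 7.8 × 10⁻³ → stable
  75–229 m: −αΔT+βΔS = −(1.7 × 10⁻⁴)(+2.7)+(7.9 × 10⁻⁴)(+6.61) = 4.8 × 10⁻³ → stable
  229–255 m: −αΔT+βΔS = −(1.7 × 10⁻⁴)(+1.2)+(7.9 × 10⁻⁴)(-0.41) = -5.3 × 10⁻⁴ → UNSTABLE
The 229–255 m interval has Δρ < 0: lighter water underlies denser water.

229–255 m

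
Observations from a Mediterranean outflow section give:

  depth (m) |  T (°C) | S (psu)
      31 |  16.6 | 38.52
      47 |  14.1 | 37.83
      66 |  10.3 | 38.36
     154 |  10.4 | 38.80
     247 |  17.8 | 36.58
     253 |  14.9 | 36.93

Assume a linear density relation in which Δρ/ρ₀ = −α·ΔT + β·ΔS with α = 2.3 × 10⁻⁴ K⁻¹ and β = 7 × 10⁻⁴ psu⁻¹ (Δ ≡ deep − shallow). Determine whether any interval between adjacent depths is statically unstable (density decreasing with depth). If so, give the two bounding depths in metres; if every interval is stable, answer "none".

154–247 m

Evaluate Δρ/ρ₀ = −αΔT + βΔS across each adjacent pair:
  31–47 m: −αΔT+βΔS = −(2.3 × 10⁻⁴)(-2.5)+(7 × 10⁻⁴)(-0.69) = 9.2 × 10⁻⁵ → stable
  47–66 m: −αΔT+βΔS = −(2.3 × 10⁻⁴)(-3.8)+(7 × 10⁻⁴)(+0.53) = 1.2 × 10⁻³ → stable
  66–154 m: −αΔT+βΔS = −(2.3 × 10⁻⁴)(+0.1)+(7 × 10⁻⁴)(+0.44) = 2.8 × 10⁻⁴ → stable
  154–247 m: −αΔT+βΔS = −(2.3 × 10⁻⁴)(+7.4)+(7 × 10⁻⁴)(-2.22) = -3.3 × 10⁻³ → UNSTABLE
  247–253 m: −αΔT+βΔS = −(2.3 × 10⁻⁴)(-2.9)+(7 × 10⁻⁴)(+0.35) = 9.1 × 10⁻⁴ → stable
The 154–247 m interval has Δρ < 0: lighter water underlies denser water.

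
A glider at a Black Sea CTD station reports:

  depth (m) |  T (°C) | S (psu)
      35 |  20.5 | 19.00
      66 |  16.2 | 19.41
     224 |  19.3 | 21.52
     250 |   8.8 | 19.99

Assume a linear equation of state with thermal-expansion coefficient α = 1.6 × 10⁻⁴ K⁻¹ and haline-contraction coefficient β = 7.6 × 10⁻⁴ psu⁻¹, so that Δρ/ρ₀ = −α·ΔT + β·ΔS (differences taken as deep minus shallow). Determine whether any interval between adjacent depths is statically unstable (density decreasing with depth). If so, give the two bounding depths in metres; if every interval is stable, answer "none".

Evaluate Δρ/ρ₀ = −αΔT + βΔS across each adjacent pair:
  35–66 m: −αΔT+βΔS = −(1.6 × 10⁻⁴)(-4.3)+(7.6 × 10⁻⁴)(+0.41) = 1.0 × 10⁻³ → stable
  66–224 m: −αΔT+βΔS = −(1.6 × 10⁻⁴)(+3.1)+(7.6 × 10⁻⁴)(+2.11) = 1.1 × 10⁻³ → stable
  224–250 m: −αΔT+βΔS = −(1.6 × 10⁻⁴)(-10.5)+(7.6 × 10⁻⁴)(-1.53) = 5.2 × 10⁻⁴ → stable
Every interval has Δρ > 0: the column is stably stratified throughout.

none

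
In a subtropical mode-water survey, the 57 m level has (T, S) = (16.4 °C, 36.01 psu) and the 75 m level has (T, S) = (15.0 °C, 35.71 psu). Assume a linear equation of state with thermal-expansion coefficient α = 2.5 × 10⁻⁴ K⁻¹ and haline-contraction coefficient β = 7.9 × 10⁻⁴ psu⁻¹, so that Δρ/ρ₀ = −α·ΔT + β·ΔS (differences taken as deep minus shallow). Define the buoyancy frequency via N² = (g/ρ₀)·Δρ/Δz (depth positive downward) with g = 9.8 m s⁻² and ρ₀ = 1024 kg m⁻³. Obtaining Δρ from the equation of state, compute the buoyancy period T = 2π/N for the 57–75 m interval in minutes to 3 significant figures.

ΔT = -1.4 K, ΔS = -0.30 psu (deep − shallow).
Δρ/ρ₀ = −αΔT + βΔS = 3.50 × 10⁻⁴ − 2.37 × 10⁻⁴ = 1.13 × 10⁻⁴, so Δρ ≈ 0.1157 kg m⁻³.
N² = (g/ρ₀)·Δρ/Δz = g·(Δρ/ρ₀)/Δz = 9.8 × 1.13 × 10⁻⁴ / 18 = 6.1522 × 10⁻⁵ s⁻².
N = √(6.1522 × 10⁻⁵) = 7.8436 × 10⁻³ rad s⁻¹ → T = 2π/N = 801.06 s = 13.351 min ≈ 13.4 min.

13.4 min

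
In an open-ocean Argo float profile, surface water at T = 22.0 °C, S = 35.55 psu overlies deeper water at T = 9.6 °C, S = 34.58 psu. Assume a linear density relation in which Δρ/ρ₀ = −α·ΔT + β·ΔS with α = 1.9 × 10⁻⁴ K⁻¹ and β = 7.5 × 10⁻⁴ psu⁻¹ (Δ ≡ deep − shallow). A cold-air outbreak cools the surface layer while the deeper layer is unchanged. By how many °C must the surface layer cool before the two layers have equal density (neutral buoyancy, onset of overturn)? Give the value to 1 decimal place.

8.6 °C

Neutral buoyancy requires Δρ = 0, i.e. −α(T_deep − T_surf′) + β(S_deep − S_surf) = 0.
T_surf′ = T_deep − (β/α)·ΔS = 9.6 − (7.5 × 10⁻⁴/1.9 × 10⁻⁴)·(-0.97) = 13.429 °C.
Cooling required: 22.0 − (13.429) = 8.571 °C.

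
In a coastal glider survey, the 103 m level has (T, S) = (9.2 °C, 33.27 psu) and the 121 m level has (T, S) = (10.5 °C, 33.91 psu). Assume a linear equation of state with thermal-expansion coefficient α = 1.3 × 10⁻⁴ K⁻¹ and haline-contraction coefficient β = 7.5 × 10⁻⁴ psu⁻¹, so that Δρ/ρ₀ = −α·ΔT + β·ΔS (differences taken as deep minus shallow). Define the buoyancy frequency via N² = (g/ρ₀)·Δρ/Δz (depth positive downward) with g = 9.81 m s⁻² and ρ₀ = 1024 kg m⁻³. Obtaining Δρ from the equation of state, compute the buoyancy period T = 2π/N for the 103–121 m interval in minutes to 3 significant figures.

ΔT = +1.3 K, ΔS = +0.64 psu (deep − shallow).
Δρ/ρ₀ = −αΔT + βΔS = -1.69 × 10⁻⁴ + 4.80 × 10⁻⁴ = 3.11 × 10⁻⁴, so Δρ ≈ 0.3185 kg m⁻³.
N² = (g/ρ₀)·Δρ/Δz = g·(Δρ/ρ₀)/Δz = 9.81 × 3.11 × 10⁻⁴ / 18 = 1.6950 × 10⁻⁴ s⁻².
N = √(1.6950 × 10⁻⁴) = 0.013019 rad s⁻¹ → T = 2π/N = 482.62 s = 8.0437 min ≈ 8.04 min.

8.04 min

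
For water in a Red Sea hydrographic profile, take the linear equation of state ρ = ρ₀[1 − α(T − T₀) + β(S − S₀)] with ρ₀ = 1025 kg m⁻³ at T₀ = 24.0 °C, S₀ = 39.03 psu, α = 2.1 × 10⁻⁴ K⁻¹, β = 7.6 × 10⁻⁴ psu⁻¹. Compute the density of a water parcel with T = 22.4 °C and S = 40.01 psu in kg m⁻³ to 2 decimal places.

T − T₀ = -1.6 K, S − S₀ = +0.98 psu.
Bracket = 1 − α·(-1.6) + β·(+0.98) = 1 + (1.0808 × 10⁻³) = 1.0010808.
ρ = 1025 × 1.0010808 = 1026.11 kg m⁻³.

1026.11 kg m⁻³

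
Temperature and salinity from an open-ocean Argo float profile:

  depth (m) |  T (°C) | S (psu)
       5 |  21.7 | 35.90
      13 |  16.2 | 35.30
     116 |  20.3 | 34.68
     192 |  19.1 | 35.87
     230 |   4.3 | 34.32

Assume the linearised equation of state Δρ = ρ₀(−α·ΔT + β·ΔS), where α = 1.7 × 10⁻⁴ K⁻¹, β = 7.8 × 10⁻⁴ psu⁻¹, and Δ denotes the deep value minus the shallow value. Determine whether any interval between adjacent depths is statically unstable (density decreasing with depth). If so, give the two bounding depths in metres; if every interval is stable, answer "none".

Evaluate Δρ/ρ₀ = −αΔT + βΔS across each adjacent pair:
  5–13 m: −αΔT+βΔS = −(1.7 × 10⁻⁴)(-5.5)+(7.8 × 10⁻⁴)(-0.60) = 4.7 × 10⁻⁴ → stable
  13–116 m: −αΔT+βΔS = −(1.7 × 10⁻⁴)(+4.1)+(7.8 × 10⁻⁴)(-0.62) = -1.2 × 10⁻³ → UNSTABLE
  116–192 m: −αΔT+βΔS = −(1.7 × 10⁻⁴)(-1.2)+(7.8 × 10⁻⁴)(+1.19) = 1.1 × 10⁻³ → stable
  192–230 m: −αΔT+βΔS = −(1.7 × 10⁻⁴)(-14.8)+(7.8 × 10⁻⁴)(-1.55) = 1.3 × 10⁻³ → stable
The 13–116 m interval has Δρ < 0: lighter water underlies denser water.

13–116 m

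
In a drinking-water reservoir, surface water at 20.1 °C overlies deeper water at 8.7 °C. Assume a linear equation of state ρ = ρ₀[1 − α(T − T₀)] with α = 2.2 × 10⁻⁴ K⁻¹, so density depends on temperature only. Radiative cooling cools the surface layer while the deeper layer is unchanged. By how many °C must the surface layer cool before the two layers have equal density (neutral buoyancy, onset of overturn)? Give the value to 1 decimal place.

With temperature the only control, equal density requires T_surf′ = T_deep.
T_surf′ = 8.7 °C.
Cooling required: 20.1 − 8.7 = 11.4 °C.

11.4 °C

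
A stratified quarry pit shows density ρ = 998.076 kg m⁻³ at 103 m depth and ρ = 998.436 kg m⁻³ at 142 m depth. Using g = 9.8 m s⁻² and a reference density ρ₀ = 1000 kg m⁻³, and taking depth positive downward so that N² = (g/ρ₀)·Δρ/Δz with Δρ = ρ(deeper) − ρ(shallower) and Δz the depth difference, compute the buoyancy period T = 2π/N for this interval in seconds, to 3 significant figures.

Δρ = 998.436 − 998.076 = 0.360 kg m⁻³ over Δz = 142 − 103 = 39 m.
N² = (9.8/1000) × (0.360/39) = 9.0462 × 10⁻⁵ s⁻².
N = √(9.0462 × 10⁻⁵) = 9.5112 × 10⁻³ rad s⁻¹, so T = 2π/N = 660.61 s ≈ 661 s.

661 s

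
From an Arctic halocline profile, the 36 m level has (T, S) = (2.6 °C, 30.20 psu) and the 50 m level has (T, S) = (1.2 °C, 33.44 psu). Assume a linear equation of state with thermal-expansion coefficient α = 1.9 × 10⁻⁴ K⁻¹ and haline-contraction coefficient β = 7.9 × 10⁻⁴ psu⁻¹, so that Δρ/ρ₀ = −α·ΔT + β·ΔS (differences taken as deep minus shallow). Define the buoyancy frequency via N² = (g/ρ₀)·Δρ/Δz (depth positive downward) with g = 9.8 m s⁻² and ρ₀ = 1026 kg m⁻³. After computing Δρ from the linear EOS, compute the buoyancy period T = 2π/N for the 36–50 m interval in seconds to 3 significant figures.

ΔT = -1.4 K, ΔS = +3.24 psu (deep − shallow).
Δρ/ρ₀ = −αΔT + βΔS = 2.66 × 10⁻⁴ + 2.5596 × 10⁻³ = 2.8256 × 10⁻³, so Δρ ≈ 2.899 kg m⁻³.
N² = (g/ρ₀)·Δρ/Δz = g·(Δρ/ρ₀)/Δz = 9.8 × 2.8256 × 10⁻³ / 14 = 1.9779 × 10⁻³ s⁻².
N = √(1.9779 × 10⁻³) = 0.044474 rad s⁻¹ → T = 2π/N = 141.28 s ≈ 141 s.

141 s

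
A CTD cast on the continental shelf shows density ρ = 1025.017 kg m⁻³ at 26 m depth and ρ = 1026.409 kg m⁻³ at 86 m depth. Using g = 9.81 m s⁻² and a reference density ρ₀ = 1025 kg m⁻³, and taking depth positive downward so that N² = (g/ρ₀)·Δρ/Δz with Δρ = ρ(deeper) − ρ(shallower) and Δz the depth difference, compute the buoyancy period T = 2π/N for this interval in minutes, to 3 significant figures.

7.03 min

Δρ = 1026.409 − 1025.017 = 1.392 kg m⁻³ over Δz = 86 − 26 = 60 m.
N² = (9.81/1025) × (1.392/60) = 2.2204 × 10⁻⁴ s⁻².
N = √(2.2204 × 10⁻⁴) = 0.014901 rad s⁻¹, so T = 2π/N = 421.66 s = 7.0277 min ≈ 7.03 min.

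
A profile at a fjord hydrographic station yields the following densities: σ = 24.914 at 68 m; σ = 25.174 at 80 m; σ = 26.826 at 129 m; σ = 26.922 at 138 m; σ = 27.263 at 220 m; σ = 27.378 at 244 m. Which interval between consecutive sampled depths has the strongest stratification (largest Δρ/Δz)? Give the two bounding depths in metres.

Compute the density gradient over each adjacent pair:
  68–80 m: Δρ/Δz = 0.260/12 = 0.022 kg m⁻⁴
  80–129 m: Δρ/Δz = 1.652/49 = 0.034 kg m⁻⁴
  129–138 m: Δρ/Δz = 0.096/9 = 0.011 kg m⁻⁴
  138–220 m: Δρ/Δz = 0.341/82 = 4.2 × 10⁻³ kg m⁻⁴
  220–244 m: Δρ/Δz = 0.115/24 = 4.8 × 10⁻³ kg m⁻⁴
The largest gradient is in the 80–129 m interval — the pycnocline.

80–129 m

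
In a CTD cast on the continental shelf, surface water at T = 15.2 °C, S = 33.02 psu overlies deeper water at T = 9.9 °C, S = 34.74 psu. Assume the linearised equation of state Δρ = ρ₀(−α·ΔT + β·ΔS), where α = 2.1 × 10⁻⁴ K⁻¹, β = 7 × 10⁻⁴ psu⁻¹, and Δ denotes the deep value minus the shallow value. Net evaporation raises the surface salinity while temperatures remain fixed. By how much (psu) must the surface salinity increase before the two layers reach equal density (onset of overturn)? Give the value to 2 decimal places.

3.31 psu

Neutral buoyancy requires −α(T_deep − T_surf) + β(S_deep − S_surf′) = 0.
S_surf′ = S_deep − (α/β)·ΔT = 34.74 − (2.1 × 10⁻⁴/7 × 10⁻⁴)·(-5.3) = 36.3300 psu.
Increase required: 36.3300 − 33.02 = 3.3100 psu.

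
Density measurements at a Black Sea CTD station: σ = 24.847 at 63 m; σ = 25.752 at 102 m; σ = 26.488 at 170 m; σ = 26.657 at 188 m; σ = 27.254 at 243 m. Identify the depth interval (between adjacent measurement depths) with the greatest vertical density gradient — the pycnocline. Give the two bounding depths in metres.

63–102 m

Compute the density gradient over each adjacent pair:
  63–102 m: Δρ/Δz = 0.905/39 = 0.023 kg m⁻⁴
  102–170 m: Δρ/Δz = 0.736/68 = 0.011 kg m⁻⁴
  170–188 m: Δρ/Δz = 0.169/18 = 9.4 × 10⁻³ kg m⁻⁴
  188–243 m: Δρ/Δz = 0.597/55 = 0.011 kg m⁻⁴
The largest gradient is in the 63–102 m interval — the pycnocline.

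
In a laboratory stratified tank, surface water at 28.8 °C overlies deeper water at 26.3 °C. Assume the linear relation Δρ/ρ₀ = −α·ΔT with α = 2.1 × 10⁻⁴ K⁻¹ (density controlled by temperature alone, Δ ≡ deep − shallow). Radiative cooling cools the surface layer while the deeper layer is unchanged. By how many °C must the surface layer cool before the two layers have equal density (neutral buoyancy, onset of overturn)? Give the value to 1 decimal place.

With temperature the only control, equal density requires T_surf′ = T_deep.
T_surf′ = 26.3 °C.
Cooling required: 28.8 − 26.3 = 2.5 °C.

2.5 °C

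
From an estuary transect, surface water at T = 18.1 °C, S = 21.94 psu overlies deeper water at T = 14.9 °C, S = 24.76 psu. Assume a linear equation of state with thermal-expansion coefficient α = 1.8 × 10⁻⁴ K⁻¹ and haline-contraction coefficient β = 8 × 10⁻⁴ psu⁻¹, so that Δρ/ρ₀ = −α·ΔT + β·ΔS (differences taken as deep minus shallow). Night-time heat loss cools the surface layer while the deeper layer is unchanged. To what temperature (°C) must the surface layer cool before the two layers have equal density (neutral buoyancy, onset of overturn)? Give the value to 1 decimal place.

2.4 °C

Neutral buoyancy requires Δρ = 0, i.e. −α(T_deep − T_surf′) + β(S_deep − S_surf) = 0.
T_surf′ = T_deep − (β/α)·ΔS = 14.9 − (8 × 10⁻⁴/1.8 × 10⁻⁴)·(+2.82) = 2.367 °C.
Cooling required: 18.1 − (2.367) = 15.733 °C.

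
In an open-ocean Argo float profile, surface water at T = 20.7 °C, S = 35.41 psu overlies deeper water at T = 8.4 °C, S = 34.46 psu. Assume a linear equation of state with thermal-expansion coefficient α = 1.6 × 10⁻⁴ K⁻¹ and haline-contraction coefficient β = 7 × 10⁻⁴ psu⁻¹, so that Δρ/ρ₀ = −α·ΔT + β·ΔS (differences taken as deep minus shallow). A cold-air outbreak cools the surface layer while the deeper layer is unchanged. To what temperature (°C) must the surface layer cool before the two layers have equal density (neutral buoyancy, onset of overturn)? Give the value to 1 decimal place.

Neutral buoyancy requires Δρ = 0, i.e. −α(T_deep − T_surf′) + β(S_deep − S_surf) = 0.
T_surf′ = T_deep − (β/α)·ΔS = 8.4 − (7 × 10⁻⁴/1.6 × 10⁻⁴)·(-0.95) = 12.556 °C.
Cooling required: 20.7 − (12.556) = 8.144 °C.

12.6 °C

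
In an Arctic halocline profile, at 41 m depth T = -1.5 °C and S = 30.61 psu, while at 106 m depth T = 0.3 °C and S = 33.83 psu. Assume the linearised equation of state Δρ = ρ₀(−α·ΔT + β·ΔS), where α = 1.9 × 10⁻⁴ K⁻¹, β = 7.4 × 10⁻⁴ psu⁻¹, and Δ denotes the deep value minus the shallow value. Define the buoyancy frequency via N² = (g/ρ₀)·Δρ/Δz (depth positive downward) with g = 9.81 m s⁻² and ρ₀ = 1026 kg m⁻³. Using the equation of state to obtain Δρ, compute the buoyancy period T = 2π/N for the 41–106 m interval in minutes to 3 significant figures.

ΔT = +1.8 K, ΔS = +3.22 psu (deep − shallow).
Δρ/ρ₀ = −αΔT + βΔS = -3.42 × 10⁻⁴ + 2.3828 × 10⁻³ = 2.0408 × 10⁻³, so Δρ ≈ 2.094 kg m⁻³.
N² = (g/ρ₀)·Δρ/Δz = g·(Δρ/ρ₀)/Δz = 9.81 × 2.0408 × 10⁻³ / 65 = 3.0800 × 10⁻⁴ s⁻².
N = √(3.0800 × 10⁻⁴) = 0.017550 rad s⁻¹ → T = 2π/N = 358.02 s = 5.9670 min ≈ 5.97 min.

5.97 min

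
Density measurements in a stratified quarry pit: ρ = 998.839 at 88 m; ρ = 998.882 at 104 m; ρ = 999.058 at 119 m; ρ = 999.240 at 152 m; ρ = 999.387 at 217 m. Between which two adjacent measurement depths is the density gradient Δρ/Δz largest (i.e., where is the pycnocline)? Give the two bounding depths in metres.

Compute the density gradient over each adjacent pair:
  88–104 m: Δρ/Δz = 0.043/16 = 2.7 × 10⁻³ kg m⁻⁴
  104–119 m: Δρ/Δz = 0.176/15 = 0.012 kg m⁻⁴
  119–152 m: Δρ/Δz = 0.182/33 = 5.5 × 10⁻³ kg m⁻⁴
  152–217 m: Δρ/Δz = 0.147/65 = 2.3 × 10⁻³ kg m⁻⁴
The largest gradient is in the 104–119 m interval — the pycnocline.

104–119 m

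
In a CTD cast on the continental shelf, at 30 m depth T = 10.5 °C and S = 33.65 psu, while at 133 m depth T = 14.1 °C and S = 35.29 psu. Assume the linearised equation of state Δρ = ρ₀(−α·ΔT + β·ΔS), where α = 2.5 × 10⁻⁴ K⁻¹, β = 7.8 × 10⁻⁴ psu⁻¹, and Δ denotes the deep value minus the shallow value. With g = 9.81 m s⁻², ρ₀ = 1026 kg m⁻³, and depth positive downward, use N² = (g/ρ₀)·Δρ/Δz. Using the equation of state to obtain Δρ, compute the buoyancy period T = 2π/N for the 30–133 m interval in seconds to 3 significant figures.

1.05 × 10³ s

ΔT = +3.6 K, ΔS = +1.64 psu (deep − shallow).
Δρ/ρ₀ = −αΔT + βΔS = -9.00 × 10⁻⁴ + 1.2792 × 10⁻³ = 3.792 × 10⁻⁴, so Δρ ≈ 0.3891 kg m⁻³.
N² = (g/ρ₀)·Δρ/Δz = g·(Δρ/ρ₀)/Δz = 9.81 × 3.792 × 10⁻⁴ / 103 = 3.6116 × 10⁻⁵ s⁻².
N = √(3.6116 × 10⁻⁵) = 6.0097 × 10⁻³ rad s⁻¹ → T = 2π/N = 1.0455 × 10³ s ≈ 1.05 × 10³ s.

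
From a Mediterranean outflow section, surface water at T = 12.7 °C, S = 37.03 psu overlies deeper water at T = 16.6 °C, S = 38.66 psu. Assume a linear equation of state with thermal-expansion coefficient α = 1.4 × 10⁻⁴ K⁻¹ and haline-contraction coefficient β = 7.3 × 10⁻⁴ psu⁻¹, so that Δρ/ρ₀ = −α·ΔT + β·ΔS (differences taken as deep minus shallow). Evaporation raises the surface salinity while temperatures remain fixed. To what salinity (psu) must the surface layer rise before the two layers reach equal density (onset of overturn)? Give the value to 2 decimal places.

37.91 psu

Neutral buoyancy requires −α(T_deep − T_surf) + β(S_deep − S_surf′) = 0.
S_surf′ = S_deep − (α/β)·ΔT = 38.66 − (1.4 × 10⁻⁴/7.3 × 10⁻⁴)·(+3.9) = 37.9121 psu.
Increase required: 37.9121 − 37.03 = 0.8821 psu.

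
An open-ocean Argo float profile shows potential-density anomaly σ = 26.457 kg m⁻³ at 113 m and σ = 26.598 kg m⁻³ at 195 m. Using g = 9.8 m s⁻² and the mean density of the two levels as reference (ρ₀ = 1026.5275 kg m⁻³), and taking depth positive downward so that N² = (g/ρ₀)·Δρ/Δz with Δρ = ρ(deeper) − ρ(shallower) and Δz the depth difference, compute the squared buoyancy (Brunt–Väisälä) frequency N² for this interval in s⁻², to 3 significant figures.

1.64 × 10⁻⁵ s⁻²

Δρ = 1026.598 − 1026.457 = 0.141 kg m⁻³ over Δz = 195 − 113 = 82 m.
N² = (9.8/1026.5275) × (0.141/82) = 1.6416 × 10⁻⁵ s⁻² ≈ 1.64 × 10⁻⁵ s⁻².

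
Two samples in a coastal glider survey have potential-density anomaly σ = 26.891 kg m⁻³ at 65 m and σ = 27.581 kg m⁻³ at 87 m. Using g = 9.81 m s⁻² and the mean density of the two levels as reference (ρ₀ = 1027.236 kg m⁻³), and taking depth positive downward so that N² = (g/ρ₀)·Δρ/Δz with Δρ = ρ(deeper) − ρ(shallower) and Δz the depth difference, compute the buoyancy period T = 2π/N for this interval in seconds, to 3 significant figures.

Δρ = 1027.581 − 1026.891 = 0.690 kg m⁻³ over Δz = 87 − 65 = 22 m.
N² = (9.81/1027.236) × (0.690/22) = 2.9952 × 10⁻⁴ s⁻².
N = √(2.9952 × 10⁻⁴) = 0.017307 rad s⁻¹, so T = 2π/N = 363.04 s ≈ 363 s.

363 s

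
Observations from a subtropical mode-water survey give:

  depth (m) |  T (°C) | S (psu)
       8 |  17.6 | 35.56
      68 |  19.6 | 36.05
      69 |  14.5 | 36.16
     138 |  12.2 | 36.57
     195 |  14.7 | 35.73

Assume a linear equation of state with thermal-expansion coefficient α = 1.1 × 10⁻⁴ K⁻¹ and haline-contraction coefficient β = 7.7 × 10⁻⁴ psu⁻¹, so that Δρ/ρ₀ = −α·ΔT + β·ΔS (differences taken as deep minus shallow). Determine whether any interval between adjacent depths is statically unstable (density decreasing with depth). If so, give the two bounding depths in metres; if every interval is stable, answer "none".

Evaluate Δρ/ρ₀ = −αΔT + βΔS across each adjacent pair:
  8–68 m: −αΔT+βΔS = −(1.1 × 10⁻⁴)(+2.0)+(7.7 × 10⁻⁴)(+0.49) = 1.6 × 10⁻⁴ → stable
  68–69 m: −αΔT+βΔS = −(1.1 × 10⁻⁴)(-5.1)+(7.7 × 10⁻⁴)(+0.11) = 6.5 × 10⁻⁴ → stable
  69–138 m: −αΔT+βΔS = −(1.1 × 10⁻⁴)(-2.3)+(7.7 × 10⁻⁴)(+0.41) = 5.7 × 10⁻⁴ → stable
  138–195 m: −αΔT+βΔS = −(1.1 × 10⁻⁴)(+2.5)+(7.7 × 10⁻⁴)(-0.84) = -9.2 × 10⁻⁴ → UNSTABLE
The 138–195 m interval has Δρ < 0: lighter water underlies denser water.

138–195 m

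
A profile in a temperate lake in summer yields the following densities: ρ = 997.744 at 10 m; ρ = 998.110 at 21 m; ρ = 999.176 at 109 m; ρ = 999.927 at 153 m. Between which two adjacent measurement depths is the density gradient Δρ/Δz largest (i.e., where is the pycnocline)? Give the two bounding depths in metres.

Compute the density gradient over each adjacent pair:
  10–21 m: Δρ/Δz = 0.366/11 = 0.033 kg m⁻⁴
  21–109 m: Δρ/Δz = 1.066/88 = 0.012 kg m⁻⁴
  109–153 m: Δρ/Δz = 0.751/44 = 0.017 kg m⁻⁴
The largest gradient is in the 10–21 m interval — the pycnocline.

10–21 m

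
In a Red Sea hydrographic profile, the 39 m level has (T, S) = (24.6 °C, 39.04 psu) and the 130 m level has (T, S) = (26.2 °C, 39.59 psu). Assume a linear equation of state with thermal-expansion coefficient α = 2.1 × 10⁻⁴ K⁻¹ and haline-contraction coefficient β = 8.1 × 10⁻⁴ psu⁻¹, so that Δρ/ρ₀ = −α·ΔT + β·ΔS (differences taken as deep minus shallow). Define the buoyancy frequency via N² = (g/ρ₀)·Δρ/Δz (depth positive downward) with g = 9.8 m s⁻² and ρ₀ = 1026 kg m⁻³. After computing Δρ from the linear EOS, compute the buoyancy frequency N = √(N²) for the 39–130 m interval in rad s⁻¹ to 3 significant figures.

3.43 × 10⁻³ rad s⁻¹

ΔT = +1.6 K, ΔS = +0.55 psu (deep − shallow).
Δρ/ρ₀ = −αΔT + βΔS = -3.36 × 10⁻⁴ + 4.455 × 10⁻⁴ = 1.095 × 10⁻⁴, so Δρ ≈ 0.1123 kg m⁻³.
N² = (g/ρ₀)·Δρ/Δz = g·(Δρ/ρ₀)/Δz = 9.8 × 1.095 × 10⁻⁴ / 91 = 1.1792 × 10⁻⁵ s⁻².
N = √(1.1792 × 10⁻⁵) = 3.4339 × 10⁻³ rad s⁻¹ ≈ 3.43 × 10⁻³ rad s⁻¹.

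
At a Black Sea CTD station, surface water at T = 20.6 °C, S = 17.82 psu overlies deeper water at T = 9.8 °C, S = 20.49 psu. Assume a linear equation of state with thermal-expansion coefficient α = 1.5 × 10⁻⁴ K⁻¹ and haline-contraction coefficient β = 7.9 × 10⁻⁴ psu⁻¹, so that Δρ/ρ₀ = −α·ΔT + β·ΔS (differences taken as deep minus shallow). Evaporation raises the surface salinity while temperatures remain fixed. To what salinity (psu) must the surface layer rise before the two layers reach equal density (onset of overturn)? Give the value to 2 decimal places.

22.54 psu

Neutral buoyancy requires −α(T_deep − T_surf) + β(S_deep − S_surf′) = 0.
S_surf′ = S_deep − (α/β)·ΔT = 20.49 − (1.5 × 10⁻⁴/7.9 × 10⁻⁴)·(-10.8) = 22.5406 psu.
Increase required: 22.5406 − 17.82 = 4.7206 psu.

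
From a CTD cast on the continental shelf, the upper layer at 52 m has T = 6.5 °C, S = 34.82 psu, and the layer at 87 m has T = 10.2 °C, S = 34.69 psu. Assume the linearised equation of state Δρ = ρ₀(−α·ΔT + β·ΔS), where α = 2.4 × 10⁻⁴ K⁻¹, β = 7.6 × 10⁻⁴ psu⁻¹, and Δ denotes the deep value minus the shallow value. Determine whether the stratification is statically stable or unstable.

unstable

ΔT = 10.2 − 6.5 = +3.7 K and ΔS = 34.69 − 34.82 = -0.13 psu (deep − shallow).
−αΔT = -8.88 × 10⁻⁴; βΔS = -9.88 × 10⁻⁵; sum Δρ/ρ₀ = -9.868 × 10⁻⁴.
Δρ/ρ₀ < 0, so Δρ < 0: deeper water is lighter → statically unstable; the column would overturn.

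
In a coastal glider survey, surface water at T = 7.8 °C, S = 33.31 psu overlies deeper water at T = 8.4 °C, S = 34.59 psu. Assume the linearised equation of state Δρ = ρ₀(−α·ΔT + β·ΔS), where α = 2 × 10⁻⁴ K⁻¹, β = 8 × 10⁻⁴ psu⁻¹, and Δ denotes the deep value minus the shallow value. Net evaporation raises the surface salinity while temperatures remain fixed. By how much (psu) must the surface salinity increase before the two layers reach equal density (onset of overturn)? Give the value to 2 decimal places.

1.13 psu

Neutral buoyancy requires −α(T_deep − T_surf) + β(S_deep − S_surf′) = 0.
S_surf′ = S_deep − (α/β)·ΔT = 34.59 − (2 × 10⁻⁴/8 × 10⁻⁴)·(+0.6) = 34.4400 psu.
Increase required: 34.4400 − 33.31 = 1.1300 psu.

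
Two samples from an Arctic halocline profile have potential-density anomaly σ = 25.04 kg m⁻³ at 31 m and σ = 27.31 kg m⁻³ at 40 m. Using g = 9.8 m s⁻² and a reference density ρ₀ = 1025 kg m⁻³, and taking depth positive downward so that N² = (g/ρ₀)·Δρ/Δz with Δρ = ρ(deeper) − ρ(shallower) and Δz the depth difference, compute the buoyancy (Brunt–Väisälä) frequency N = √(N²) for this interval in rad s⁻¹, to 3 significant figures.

0.0491 rad s⁻¹

Δρ = 1027.31 − 1025.04 = 2.27 kg m⁻³ over Δz = 40 − 31 = 9 m.
N² = (9.8/1025) × (2.27/9) = 2.4115 × 10⁻³ s⁻².
N = √(2.4115 × 10⁻³) = 0.049107 rad s⁻¹ ≈ 0.0491 rad s⁻¹.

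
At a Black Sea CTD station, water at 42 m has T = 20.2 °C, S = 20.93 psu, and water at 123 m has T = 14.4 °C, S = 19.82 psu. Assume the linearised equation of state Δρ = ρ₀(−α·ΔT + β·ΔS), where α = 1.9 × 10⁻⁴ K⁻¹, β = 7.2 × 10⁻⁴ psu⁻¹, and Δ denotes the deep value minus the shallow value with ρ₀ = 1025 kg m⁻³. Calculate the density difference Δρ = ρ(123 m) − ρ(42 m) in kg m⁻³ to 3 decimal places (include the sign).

+0.310 kg m⁻³

ΔT = -5.8 K, ΔS = -1.11 psu (deep − shallow).
Δρ/ρ₀ = −(1.9 × 10⁻⁴)(-5.8) + (7.2 × 10⁻⁴)(-1.11) = 3.028 × 10⁻⁴.
Δρ = 1025 × (3.028 × 10⁻⁴) = +0.310 kg m⁻³.
Positive Δρ: denser below, stable.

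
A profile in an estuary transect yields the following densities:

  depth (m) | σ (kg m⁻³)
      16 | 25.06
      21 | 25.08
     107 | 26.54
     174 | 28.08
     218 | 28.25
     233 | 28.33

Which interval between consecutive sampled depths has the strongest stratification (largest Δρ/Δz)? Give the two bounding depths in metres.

107–174 m

Compute the density gradient over each adjacent pair:
  16–21 m: Δρ/Δz = 0.02/5 = 4.0 × 10⁻³ kg m⁻⁴
  21–107 m: Δρ/Δz = 1.46/86 = 0.017 kg m⁻⁴
  107–174 m: Δρ/Δz = 1.54/67 = 0.023 kg m⁻⁴
  174–218 m: Δρ/Δz = 0.17/44 = 3.9 × 10⁻³ kg m⁻⁴
  218–233 m: Δρ/Δz = 0.08/15 = 5.3 × 10⁻³ kg m⁻⁴
The largest gradient is in the 107–174 m interval — the pycnocline.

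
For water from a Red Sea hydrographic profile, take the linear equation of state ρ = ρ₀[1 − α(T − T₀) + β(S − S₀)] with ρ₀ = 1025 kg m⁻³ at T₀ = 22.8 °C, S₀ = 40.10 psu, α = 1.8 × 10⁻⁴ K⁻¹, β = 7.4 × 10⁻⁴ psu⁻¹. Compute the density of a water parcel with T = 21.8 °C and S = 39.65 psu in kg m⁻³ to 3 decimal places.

T − T₀ = -1.0 K, S − S₀ = -0.45 psu.
Bracket = 1 − α·(-1.0) + β·(-0.45) = 1 + (-1.53 × 10⁻⁴) = 0.9998470.
ρ = 1025 × 0.9998470 = 1024.843 kg m⁻³.

1024.843 kg m⁻³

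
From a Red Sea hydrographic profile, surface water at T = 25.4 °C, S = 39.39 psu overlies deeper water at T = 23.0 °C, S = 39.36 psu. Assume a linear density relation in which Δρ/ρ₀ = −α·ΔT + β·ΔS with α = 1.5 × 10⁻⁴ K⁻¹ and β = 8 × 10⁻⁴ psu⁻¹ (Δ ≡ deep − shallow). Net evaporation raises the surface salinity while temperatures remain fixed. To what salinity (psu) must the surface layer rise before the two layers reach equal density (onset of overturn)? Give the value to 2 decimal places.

39.81 psu

Neutral buoyancy requires −α(T_deep − T_surf) + β(S_deep − S_surf′) = 0.
S_surf′ = S_deep − (α/β)·ΔT = 39.36 − (1.5 × 10⁻⁴/8 × 10⁻⁴)·(-2.4) = 39.8100 psu.
Increase required: 39.8100 − 39.39 = 0.4200 psu.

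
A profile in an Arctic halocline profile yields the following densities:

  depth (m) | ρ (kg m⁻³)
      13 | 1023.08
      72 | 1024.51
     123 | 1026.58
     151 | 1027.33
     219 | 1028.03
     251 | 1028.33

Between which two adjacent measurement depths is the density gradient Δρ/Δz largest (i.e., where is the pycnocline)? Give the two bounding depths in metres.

Compute the density gradient over each adjacent pair:
  13–72 m: Δρ/Δz = 1.43/59 = 0.024 kg m⁻⁴
  72–123 m: Δρ/Δz = 2.07/51 = 0.041 kg m⁻⁴
  123–151 m: Δρ/Δz = 0.75/28 = 0.027 kg m⁻⁴
  151–219 m: Δρ/Δz = 0.70/68 = 0.010 kg m⁻⁴
  219–251 m: Δρ/Δz = 0.30/32 = 9.4 × 10⁻³ kg m⁻⁴
The largest gradient is in the 72–123 m interval — the pycnocline.

72–123 m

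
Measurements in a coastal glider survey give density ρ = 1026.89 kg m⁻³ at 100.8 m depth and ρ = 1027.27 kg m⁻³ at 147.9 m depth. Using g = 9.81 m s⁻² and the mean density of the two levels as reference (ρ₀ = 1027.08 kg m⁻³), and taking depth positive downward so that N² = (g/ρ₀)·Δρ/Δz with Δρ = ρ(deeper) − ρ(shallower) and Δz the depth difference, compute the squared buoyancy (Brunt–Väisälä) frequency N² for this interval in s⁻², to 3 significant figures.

7.71 × 10⁻⁵ s⁻²

Δρ = 1027.27 − 1026.89 = 0.38 kg m⁻³ over Δz = 147.9 − 100.8 = 47.1 m.
N² = (9.81/1027.08) × (0.38/47.1) = 7.7060 × 10⁻⁵ s⁻² ≈ 7.71 × 10⁻⁵ s⁻².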